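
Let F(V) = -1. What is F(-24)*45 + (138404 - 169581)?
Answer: -31222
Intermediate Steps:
F(-24)*45 + (138404 - 169581) = -1*45 + (138404 - 169581) = -45 - 31177 = -31222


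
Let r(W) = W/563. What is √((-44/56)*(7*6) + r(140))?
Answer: I*√10381157/563 ≈ 5.7229*I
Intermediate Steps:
r(W) = W/563 (r(W) = W*(1/563) = W/563)
√((-44/56)*(7*6) + r(140)) = √((-44/56)*(7*6) + (1/563)*140) = √(((1/56)*(-44))*42 + 140/563) = √(-11/14*42 + 140/563) = √(-33 + 140/563) = √(-18439/563) = I*√10381157/563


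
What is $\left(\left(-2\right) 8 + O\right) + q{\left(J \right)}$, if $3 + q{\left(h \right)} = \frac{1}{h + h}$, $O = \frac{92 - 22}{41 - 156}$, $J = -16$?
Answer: $- \frac{14455}{736} \approx -19.64$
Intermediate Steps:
$O = - \frac{14}{23}$ ($O = \frac{70}{-115} = 70 \left(- \frac{1}{115}\right) = - \frac{14}{23} \approx -0.6087$)
$q{\left(h \right)} = -3 + \frac{1}{2 h}$ ($q{\left(h \right)} = -3 + \frac{1}{h + h} = -3 + \frac{1}{2 h}$)
$\left(\left(-2\right) 8 + O\right) + q{\left(J \right)} = \left(\left(-2\right) 8 - \frac{14}{23}\right) - \left(3 - \frac{1}{2 \left(-16\right)}\right) = \left(-16 - \frac{14}{23}\right) + \left(-3 + \frac{1}{2} \left(- \frac{1}{16}\right)\right) = - \frac{382}{23} - \frac{97}{32} = - \frac{14455}{736}$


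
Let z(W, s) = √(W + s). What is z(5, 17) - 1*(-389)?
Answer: 389 + √22 ≈ 393.69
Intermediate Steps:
z(5, 17) - 1*(-389) = √(5 + 17) - 1*(-389) = √22 + 389 = 389 + √22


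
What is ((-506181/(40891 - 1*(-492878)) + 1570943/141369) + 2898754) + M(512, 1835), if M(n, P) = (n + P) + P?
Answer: 73017214367203558/25152796587 ≈ 2.9029e+6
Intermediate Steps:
M(n, P) = n + 2*P (M(n, P) = (P + n) + P = n + 2*P)
((-506181/(40891 - 1*(-492878)) + 1570943/141369) + 2898754) + M(512, 1835) = ((-506181/(40891 - 1*(-492878)) + 1570943/141369) + 2898754) + (512 + 2*1835) = ((-506181/(40891 + 492878) + 1570943*(1/141369)) + 2898754) + (512 + 3670) = ((-506181/533769 + 1570943/141369) + 2898754) + 4182 = ((-506181*1/533769 + 1570943/141369) + 2898754) + 4182 = ((-168727/177923 + 1570943/141369) + 2898754) + 4182 = (255654124126/25152796587 + 2898754) + 4182 = 72912025371876724/25152796587 + 4182 = 73017214367203558/25152796587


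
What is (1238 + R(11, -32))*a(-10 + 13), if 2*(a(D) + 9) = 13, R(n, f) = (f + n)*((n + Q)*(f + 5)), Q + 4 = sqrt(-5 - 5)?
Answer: -26035/2 - 2835*I*sqrt(10)/2 ≈ -13018.0 - 4482.5*I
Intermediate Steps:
Q = -4 + I*sqrt(10) (Q = -4 + sqrt(-5 - 5) = -4 + sqrt(-10) = -4 + I*sqrt(10) ≈ -4.0 + 3.1623*I)
R(n, f) = (5 + f)*(f + n)*(-4 + n + I*sqrt(10)) (R(n, f) = (f + n)*((n + (-4 + I*sqrt(10)))*(f + 5)) = (f + n)*((-4 + n + I*sqrt(10))*(5 + f)) = (f + n)*((5 + f)*(-4 + n + I*sqrt(10))) = (5 + f)*(f + n)*(-4 + n + I*sqrt(10)))
a(D) = -5/2 (a(D) = -9 + (1/2)*13 = -9 + 13/2 = -5/2)
(1238 + R(11, -32))*a(-10 + 13) = (1238 + (5*11**2 - 32*11**2 + 11*(-32)**2 + (-32)**2*(-4 + I*sqrt(10)) - 5*(-32)*(4 - I*sqrt(10)) - 5*11*(4 - I*sqrt(10)) + 5*(-32)*11 - 1*(-32)*11*(4 - I*sqrt(10))))*(-5/2) = (1238 + (5*121 - 32*121 + 11*1024 + 1024*(-4 + I*sqrt(10)) + (640 - 160*I*sqrt(10)) + (-220 + 55*I*sqrt(10)) - 1760 + (1408 - 352*I*sqrt(10))))*(-5/2) = (1238 + (605 - 3872 + 11264 + (-4096 + 1024*I*sqrt(10)) + (640 - 160*I*sqrt(10)) + (-220 + 55*I*sqrt(10)) - 1760 + (1408 - 352*I*sqrt(10))))*(-5/2) = (1238 + (3969 + 567*I*sqrt(10)))*(-5/2) = (5207 + 567*I*sqrt(10))*(-5/2) = -26035/2 - 2835*I*sqrt(10)/2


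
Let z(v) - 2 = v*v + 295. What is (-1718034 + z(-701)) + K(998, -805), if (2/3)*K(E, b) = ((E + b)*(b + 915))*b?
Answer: -26861561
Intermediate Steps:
z(v) = 297 + v**2 (z(v) = 2 + (v*v + 295) = 2 + (v**2 + 295) = 2 + (295 + v**2) = 297 + v**2)
K(E, b) = 3*b*(915 + b)*(E + b)/2 (K(E, b) = 3*(((E + b)*(b + 915))*b)/2 = 3*(((E + b)*(915 + b))*b)/2 = 3*(((915 + b)*(E + b))*b)/2 = 3*(b*(915 + b)*(E + b))/2 = 3*b*(915 + b)*(E + b)/2)
(-1718034 + z(-701)) + K(998, -805) = (-1718034 + (297 + (-701)**2)) + (3/2)*(-805)*((-805)**2 + 915*998 + 915*(-805) + 998*(-805)) = (-1718034 + (297 + 491401)) + (3/2)*(-805)*(648025 + 913170 - 736575 - 803390) = (-1718034 + 491698) + (3/2)*(-805)*21230 = -1226336 - 25635225 = -26861561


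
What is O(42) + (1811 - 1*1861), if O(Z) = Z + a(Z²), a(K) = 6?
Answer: -2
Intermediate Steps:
O(Z) = 6 + Z (O(Z) = Z + 6 = 6 + Z)
O(42) + (1811 - 1*1861) = (6 + 42) + (1811 - 1*1861) = 48 + (1811 - 1861) = 48 - 50 = -2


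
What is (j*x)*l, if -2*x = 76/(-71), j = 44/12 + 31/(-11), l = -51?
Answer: -18088/781 ≈ -23.160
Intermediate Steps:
j = 28/33 (j = 44*(1/12) + 31*(-1/11) = 11/3 - 31/11 = 28/33 ≈ 0.84848)
x = 38/71 (x = -38/(-71) = -38*(-1)/71 = -½*(-76/71) = 38/71 ≈ 0.53521)
(j*x)*l = ((28/33)*(38/71))*(-51) = (1064/2343)*(-51) = -18088/781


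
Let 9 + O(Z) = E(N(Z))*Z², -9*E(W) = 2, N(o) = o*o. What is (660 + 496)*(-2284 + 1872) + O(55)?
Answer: -4292579/9 ≈ -4.7695e+5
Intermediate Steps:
N(o) = o²
E(W) = -2/9 (E(W) = -⅑*2 = -2/9)
O(Z) = -9 - 2*Z²/9
(660 + 496)*(-2284 + 1872) + O(55) = (660 + 496)*(-2284 + 1872) + (-9 - 2/9*55²) = 1156*(-412) + (-9 - 2/9*3025) = -476272 + (-9 - 6050/9) = -476272 - 6131/9 = -4292579/9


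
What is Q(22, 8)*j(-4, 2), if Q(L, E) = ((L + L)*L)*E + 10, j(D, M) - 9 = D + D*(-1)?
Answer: 69786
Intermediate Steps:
j(D, M) = 9 (j(D, M) = 9 + (D + D*(-1)) = 9 + (D - D) = 9 + 0 = 9)
Q(L, E) = 10 + 2*E*L² (Q(L, E) = ((2*L)*L)*E + 10 = (2*L²)*E + 10 = 2*E*L² + 10 = 10 + 2*E*L²)
Q(22, 8)*j(-4, 2) = (10 + 2*8*22²)*9 = (10 + 2*8*484)*9 = (10 + 7744)*9 = 7754*9 = 69786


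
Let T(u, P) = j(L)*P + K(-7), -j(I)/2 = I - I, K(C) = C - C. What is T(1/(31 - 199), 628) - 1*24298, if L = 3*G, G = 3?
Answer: -24298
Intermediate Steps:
L = 9 (L = 3*3 = 9)
K(C) = 0
j(I) = 0 (j(I) = -2*(I - I) = -2*0 = 0)
T(u, P) = 0 (T(u, P) = 0*P + 0 = 0 + 0 = 0)
T(1/(31 - 199), 628) - 1*24298 = 0 - 1*24298 = 0 - 24298 = -24298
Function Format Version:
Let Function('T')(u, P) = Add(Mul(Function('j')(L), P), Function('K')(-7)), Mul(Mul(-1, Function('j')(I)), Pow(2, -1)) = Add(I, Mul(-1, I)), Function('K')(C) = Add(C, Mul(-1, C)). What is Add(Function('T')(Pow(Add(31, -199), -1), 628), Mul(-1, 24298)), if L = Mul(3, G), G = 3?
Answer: -24298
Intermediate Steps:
L = 9 (L = Mul(3, 3) = 9)
Function('K')(C) = 0
Function('j')(I) = 0 (Function('j')(I) = Mul(-2, Add(I, Mul(-1, I))) = Mul(-2, 0) = 0)
Function('T')(u, P) = 0 (Function('T')(u, P) = Add(Mul(0, P), 0) = Add(0, 0) = 0)
Add(Function('T')(Pow(Add(31, -199), -1), 628), Mul(-1, 24298)) = Add(0, Mul(-1, 24298)) = Add(0, -24298) = -24298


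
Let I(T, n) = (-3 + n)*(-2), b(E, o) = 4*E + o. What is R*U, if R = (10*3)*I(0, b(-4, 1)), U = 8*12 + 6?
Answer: 110160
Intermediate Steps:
b(E, o) = o + 4*E
U = 102 (U = 96 + 6 = 102)
I(T, n) = 6 - 2*n
R = 1080 (R = (10*3)*(6 - 2*(1 + 4*(-4))) = 30*(6 - 2*(1 - 16)) = 30*(6 - 2*(-15)) = 30*(6 + 30) = 30*36 = 1080)
R*U = 1080*102 = 110160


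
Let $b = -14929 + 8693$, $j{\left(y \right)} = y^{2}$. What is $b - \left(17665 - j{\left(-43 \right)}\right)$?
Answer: $-22052$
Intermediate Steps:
$b = -6236$
$b - \left(17665 - j{\left(-43 \right)}\right) = -6236 - \left(17665 - \left(-43\right)^{2}\right) = -6236 - \left(17665 - 1849\right) = -6236 - 15816 = -22052$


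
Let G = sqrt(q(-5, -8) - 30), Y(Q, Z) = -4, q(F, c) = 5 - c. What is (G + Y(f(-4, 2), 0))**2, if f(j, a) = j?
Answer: (4 - I*sqrt(17))**2 ≈ -1.0 - 32.985*I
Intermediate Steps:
G = I*sqrt(17) (G = sqrt((5 - 1*(-8)) - 30) = sqrt((5 + 8) - 30) = sqrt(13 - 30) = sqrt(-17) = I*sqrt(17) ≈ 4.1231*I)
(G + Y(f(-4, 2), 0))**2 = (I*sqrt(17) - 4)**2 = (-4 + I*sqrt(17))**2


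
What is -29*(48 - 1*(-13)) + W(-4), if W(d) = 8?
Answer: -1761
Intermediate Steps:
-29*(48 - 1*(-13)) + W(-4) = -29*(48 - 1*(-13)) + 8 = -29*(48 + 13) + 8 = -29*61 + 8 = -1769 + 8 = -1761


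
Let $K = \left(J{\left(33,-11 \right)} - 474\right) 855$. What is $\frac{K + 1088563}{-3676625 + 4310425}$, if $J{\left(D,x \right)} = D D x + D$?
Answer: $- \frac{9530537}{633800} \approx -15.037$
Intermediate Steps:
$J{\left(D,x \right)} = D + x D^{2}$ ($J{\left(D,x \right)} = D^{2} x + D = x D^{2} + D = D + x D^{2}$)
$K = -10619100$ ($K = \left(33 \left(1 + 33 \left(-11\right)\right) - 474\right) 855 = \left(33 \left(1 - 363\right) - 474\right) 855 = \left(33 \left(-362\right) - 474\right) 855 = \left(-11946 - 474\right) 855 = \left(-12420\right) 855 = -10619100$)
$\frac{K + 1088563}{-3676625 + 4310425} = \frac{-10619100 + 1088563}{-3676625 + 4310425} = - \frac{9530537}{633800}$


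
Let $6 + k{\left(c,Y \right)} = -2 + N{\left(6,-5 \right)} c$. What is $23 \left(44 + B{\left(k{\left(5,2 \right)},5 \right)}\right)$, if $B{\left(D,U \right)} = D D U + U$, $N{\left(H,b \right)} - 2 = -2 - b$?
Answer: $34362$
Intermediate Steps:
$N{\left(H,b \right)} = - b$ ($N{\left(H,b \right)} = 2 - \left(2 + b\right) = - b$)
$k{\left(c,Y \right)} = -8 + 5 c$ ($k{\left(c,Y \right)} = -6 + \left(-2 + \left(-1\right) \left(-5\right) c\right) = -6 + \left(-2 + 5 c\right) = -8 + 5 c$)
$B{\left(D,U \right)} = U + U D^{2}$ ($B{\left(D,U \right)} = D^{2} U + U = U D^{2} + U = U + U D^{2}$)
$23 \left(44 + B{\left(k{\left(5,2 \right)},5 \right)}\right) = 23 \left(44 + 5 \left(1 + \left(-8 + 5 \cdot 5\right)^{2}\right)\right) = 23 \left(44 + 5 \left(1 + \left(-8 + 25\right)^{2}\right)\right) = 23 \left(44 + 5 \left(1 + 17^{2}\right)\right) = 23 \left(44 + 5 \left(1 + 289\right)\right) = 23 \left(44 + 5 \cdot 290\right) = 23 \left(44 + 1450\right) = 23 \cdot 1494 = 34362$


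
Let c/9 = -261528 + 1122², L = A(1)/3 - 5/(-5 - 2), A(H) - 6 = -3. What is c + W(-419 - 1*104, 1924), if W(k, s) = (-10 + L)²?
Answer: 439837360/49 ≈ 8.9763e+6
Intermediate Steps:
A(H) = 3 (A(H) = 6 - 3 = 3)
L = 12/7 (L = 3/3 - 5/(-5 - 2) = 3*(⅓) - 5/(-7) = 1 - 5*(-⅐) = 1 + 5/7 = 12/7 ≈ 1.7143)
c = 8976204 (c = 9*(-261528 + 1122²) = 9*(-261528 + 1258884) = 9*997356 = 8976204)
W(k, s) = 3364/49 (W(k, s) = (-10 + 12/7)² = (-58/7)² = 3364/49)
c + W(-419 - 1*104, 1924) = 8976204 + 3364/49 = 439837360/49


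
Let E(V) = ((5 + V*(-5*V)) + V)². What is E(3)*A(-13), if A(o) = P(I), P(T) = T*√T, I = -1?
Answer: -1369*I ≈ -1369.0*I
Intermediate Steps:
P(T) = T^(3/2)
A(o) = -I (A(o) = (-1)^(3/2) = -I)
E(V) = (5 + V - 5*V²)² (E(V) = ((5 - 5*V²) + V)² = (5 + V - 5*V²)²)
E(3)*A(-13) = (5 + 3 - 5*3²)²*(-I) = (5 + 3 - 5*9)²*(-I) = (5 + 3 - 45)²*(-I) = (-37)²*(-I) = 1369*(-I) = -1369*I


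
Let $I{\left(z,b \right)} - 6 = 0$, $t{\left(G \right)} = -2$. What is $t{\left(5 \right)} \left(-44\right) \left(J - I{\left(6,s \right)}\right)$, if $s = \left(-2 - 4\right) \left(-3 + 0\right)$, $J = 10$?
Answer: $352$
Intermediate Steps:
$s = 18$ ($s = \left(-6\right) \left(-3\right) = 18$)
$I{\left(z,b \right)} = 6$ ($I{\left(z,b \right)} = 6 + 0 = 6$)
$t{\left(5 \right)} \left(-44\right) \left(J - I{\left(6,s \right)}\right) = \left(-2\right) \left(-44\right) \left(10 - 6\right) = 88 \left(10 - 6\right) = 88 \cdot 4 = 352$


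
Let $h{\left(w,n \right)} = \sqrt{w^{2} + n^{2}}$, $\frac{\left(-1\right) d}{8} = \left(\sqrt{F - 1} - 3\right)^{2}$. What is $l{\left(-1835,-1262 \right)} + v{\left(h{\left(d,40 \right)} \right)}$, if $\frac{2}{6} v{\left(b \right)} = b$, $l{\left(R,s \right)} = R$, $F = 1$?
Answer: $-1835 + 24 \sqrt{106} \approx -1587.9$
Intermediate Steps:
$d = -72$ ($d = - 8 \left(\sqrt{1 - 1} - 3\right)^{2} = - 8 \left(\sqrt{0} - 3\right)^{2} = - 8 \left(0 - 3\right)^{2} = - 8 \left(-3\right)^{2} = \left(-8\right) 9 = -72$)
$h{\left(w,n \right)} = \sqrt{n^{2} + w^{2}}$
$v{\left(b \right)} = 3 b$
$l{\left(-1835,-1262 \right)} + v{\left(h{\left(d,40 \right)} \right)} = -1835 + 3 \sqrt{40^{2} + \left(-72\right)^{2}} = -1835 + 3 \sqrt{1600 + 5184} = -1835 + 3 \sqrt{6784} = -1835 + 3 \cdot 8 \sqrt{106} = -1835 + 24 \sqrt{106}$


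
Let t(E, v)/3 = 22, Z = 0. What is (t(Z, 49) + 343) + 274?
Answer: 683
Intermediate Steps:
t(E, v) = 66 (t(E, v) = 3*22 = 66)
(t(Z, 49) + 343) + 274 = (66 + 343) + 274 = 409 + 274 = 683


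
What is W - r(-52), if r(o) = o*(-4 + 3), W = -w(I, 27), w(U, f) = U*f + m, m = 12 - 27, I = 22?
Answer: -631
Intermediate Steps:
m = -15
w(U, f) = -15 + U*f (w(U, f) = U*f - 15 = -15 + U*f)
W = -579 (W = -(-15 + 22*27) = -(-15 + 594) = -1*579 = -579)
r(o) = -o (r(o) = o*(-1) = -o)
W - r(-52) = -579 - (-1)*(-52) = -579 - 1*52 = -579 - 52 = -631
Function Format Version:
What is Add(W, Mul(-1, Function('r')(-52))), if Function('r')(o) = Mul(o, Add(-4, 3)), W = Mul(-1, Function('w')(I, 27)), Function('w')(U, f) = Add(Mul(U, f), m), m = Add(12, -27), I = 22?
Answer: -631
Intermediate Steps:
m = -15
Function('w')(U, f) = Add(-15, Mul(U, f)) (Function('w')(U, f) = Add(Mul(U, f), -15) = Add(-15, Mul(U, f)))
W = -579 (W = Mul(-1, Add(-15, Mul(22, 27))) = Mul(-1, Add(-15, 594)) = Mul(-1, 579) = -579)
Function('r')(o) = Mul(-1, o) (Function('r')(o) = Mul(o, -1) = Mul(-1, o))
Add(W, Mul(-1, Function('r')(-52))) = Add(-579, Mul(-1, Mul(-1, -52))) = Add(-579, Mul(-1, 52)) = Add(-579, -52) = -631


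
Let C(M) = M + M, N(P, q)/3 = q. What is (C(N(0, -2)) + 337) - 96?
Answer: 229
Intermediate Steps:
N(P, q) = 3*q
C(M) = 2*M
(C(N(0, -2)) + 337) - 96 = (2*(3*(-2)) + 337) - 96 = (2*(-6) + 337) - 96 = (-12 + 337) - 96 = 325 - 96 = 229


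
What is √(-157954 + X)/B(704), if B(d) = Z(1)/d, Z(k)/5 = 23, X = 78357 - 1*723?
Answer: 5632*I*√1255/115 ≈ 1734.9*I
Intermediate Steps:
X = 77634 (X = 78357 - 723 = 77634)
Z(k) = 115 (Z(k) = 5*23 = 115)
B(d) = 115/d
√(-157954 + X)/B(704) = √(-157954 + 77634)/((115/704)) = √(-80320)/((115*(1/704))) = (8*I*√1255)/(115/704) = (8*I*√1255)*(704/115) = 5632*I*√1255/115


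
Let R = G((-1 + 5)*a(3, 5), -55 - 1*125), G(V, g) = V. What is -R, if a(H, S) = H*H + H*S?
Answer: -96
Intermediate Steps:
a(H, S) = H² + H*S
R = 96 (R = (-1 + 5)*(3*(3 + 5)) = 4*(3*8) = 4*24 = 96)
-R = -1*96 = -96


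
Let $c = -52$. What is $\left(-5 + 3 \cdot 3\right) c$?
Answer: $-208$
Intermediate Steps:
$\left(-5 + 3 \cdot 3\right) c = \left(-5 + 3 \cdot 3\right) \left(-52\right) = \left(-5 + 9\right) \left(-52\right) = 4 \left(-52\right) = -208$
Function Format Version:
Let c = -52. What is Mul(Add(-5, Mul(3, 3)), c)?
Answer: -208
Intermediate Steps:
Mul(Add(-5, Mul(3, 3)), c) = Mul(Add(-5, Mul(3, 3)), -52) = Mul(Add(-5, 9), -52) = Mul(4, -52) = -208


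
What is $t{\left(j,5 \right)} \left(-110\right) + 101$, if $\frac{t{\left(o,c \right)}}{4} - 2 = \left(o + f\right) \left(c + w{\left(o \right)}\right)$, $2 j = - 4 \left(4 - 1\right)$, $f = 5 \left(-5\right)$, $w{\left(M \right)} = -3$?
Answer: $26501$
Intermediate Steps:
$f = -25$
$j = -6$ ($j = \frac{\left(-4\right) \left(4 - 1\right)}{2} = \frac{\left(-4\right) 3}{2} = \frac{1}{2} \left(-12\right) = -6$)
$t{\left(o,c \right)} = 8 + 4 \left(-25 + o\right) \left(-3 + c\right)$ ($t{\left(o,c \right)} = 8 + 4 \left(o - 25\right) \left(c - 3\right) = 8 + 4 \left(-25 + o\right) \left(-3 + c\right)$)
$t{\left(j,5 \right)} \left(-110\right) + 101 = \left(308 - 500 - -72 + 4 \cdot 5 \left(-6\right)\right) \left(-110\right) + 101 = \left(308 - 500 + 72 - 120\right) \left(-110\right) + 101 = \left(-240\right) \left(-110\right) + 101 = 26400 + 101 = 26501$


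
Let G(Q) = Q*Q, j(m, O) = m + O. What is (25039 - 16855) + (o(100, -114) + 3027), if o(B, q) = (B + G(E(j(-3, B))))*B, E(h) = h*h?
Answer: 8852949311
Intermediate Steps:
j(m, O) = O + m
E(h) = h²
G(Q) = Q²
o(B, q) = B*(B + (-3 + B)⁴) (o(B, q) = (B + ((B - 3)²)²)*B = (B + ((-3 + B)²)²)*B = (B + (-3 + B)⁴)*B = B*(B + (-3 + B)⁴))
(25039 - 16855) + (o(100, -114) + 3027) = (25039 - 16855) + (100*(100 + (-3 + 100)⁴) + 3027) = 8184 + (100*(100 + 97⁴) + 3027) = 8184 + (100*(100 + 88529281) + 3027) = 8184 + (100*88529381 + 3027) = 8184 + (8852938100 + 3027) = 8184 + 8852941127 = 8852949311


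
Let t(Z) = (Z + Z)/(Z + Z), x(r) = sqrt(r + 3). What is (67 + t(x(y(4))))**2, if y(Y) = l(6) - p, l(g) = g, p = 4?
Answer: 4624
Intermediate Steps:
y(Y) = 2 (y(Y) = 6 - 1*4 = 6 - 4 = 2)
x(r) = sqrt(3 + r)
t(Z) = 1 (t(Z) = (2*Z)/((2*Z)) = (2*Z)*(1/(2*Z)) = 1)
(67 + t(x(y(4))))**2 = (67 + 1)**2 = 68**2 = 4624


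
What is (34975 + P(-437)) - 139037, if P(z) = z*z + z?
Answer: 86470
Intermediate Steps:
P(z) = z + z**2 (P(z) = z**2 + z = z + z**2)
(34975 + P(-437)) - 139037 = (34975 - 437*(1 - 437)) - 139037 = (34975 - 437*(-436)) - 139037 = (34975 + 190532) - 139037 = 225507 - 139037 = 86470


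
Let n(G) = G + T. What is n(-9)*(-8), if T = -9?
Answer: 144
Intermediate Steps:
n(G) = -9 + G (n(G) = G - 9 = -9 + G)
n(-9)*(-8) = (-9 - 9)*(-8) = -18*(-8) = 144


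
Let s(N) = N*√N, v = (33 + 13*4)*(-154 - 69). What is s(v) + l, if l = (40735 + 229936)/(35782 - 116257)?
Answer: -270671/80475 - 18955*I*√18955 ≈ -3.3634 - 2.6097e+6*I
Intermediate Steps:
l = -270671/80475 (l = 270671/(-80475) = 270671*(-1/80475) = -270671/80475 ≈ -3.3634)
v = -18955 (v = (33 + 52)*(-223) = 85*(-223) = -18955)
s(N) = N^(3/2)
s(v) + l = (-18955)^(3/2) - 270671/80475 = -18955*I*√18955 - 270671/80475 = -270671/80475 - 18955*I*√18955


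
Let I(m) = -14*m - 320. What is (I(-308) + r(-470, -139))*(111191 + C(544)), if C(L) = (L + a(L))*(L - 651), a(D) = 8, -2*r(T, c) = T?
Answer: 220340829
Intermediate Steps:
r(T, c) = -T/2
C(L) = (-651 + L)*(8 + L) (C(L) = (L + 8)*(L - 651) = (8 + L)*(-651 + L) = (-651 + L)*(8 + L))
I(m) = -320 - 14*m
(I(-308) + r(-470, -139))*(111191 + C(544)) = ((-320 - 14*(-308)) - ½*(-470))*(111191 + (-5208 + 544² - 643*544)) = ((-320 + 4312) + 235)*(111191 + (-5208 + 295936 - 349792)) = (3992 + 235)*(111191 - 59064) = 4227*52127 = 220340829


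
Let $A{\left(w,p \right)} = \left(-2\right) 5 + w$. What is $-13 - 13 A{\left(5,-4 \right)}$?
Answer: $52$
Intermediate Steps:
$A{\left(w,p \right)} = -10 + w$
$-13 - 13 A{\left(5,-4 \right)} = -13 - 13 \left(-10 + 5\right) = -13 - -65 = -13 + 65 = 52$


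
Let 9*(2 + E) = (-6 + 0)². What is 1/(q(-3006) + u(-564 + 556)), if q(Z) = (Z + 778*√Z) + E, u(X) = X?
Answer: -251/152379654 - 389*I*√334/304759308 ≈ -1.6472e-6 - 2.3327e-5*I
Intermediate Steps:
E = 2 (E = -2 + (-6 + 0)²/9 = -2 + (⅑)*(-6)² = -2 + (⅑)*36 = -2 + 4 = 2)
q(Z) = 2 + Z + 778*√Z (q(Z) = (Z + 778*√Z) + 2 = 2 + Z + 778*√Z)
1/(q(-3006) + u(-564 + 556)) = 1/((2 - 3006 + 778*√(-3006)) + (-564 + 556)) = 1/((2 - 3006 + 778*(3*I*√334)) - 8) = 1/((2 - 3006 + 2334*I*√334) - 8) = 1/((-3004 + 2334*I*√334) - 8) = 1/(-3012 + 2334*I*√334)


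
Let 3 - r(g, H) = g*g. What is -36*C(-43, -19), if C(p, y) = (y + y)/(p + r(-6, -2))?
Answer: -18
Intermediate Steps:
r(g, H) = 3 - g² (r(g, H) = 3 - g*g = 3 - g²)
C(p, y) = 2*y/(-33 + p) (C(p, y) = (y + y)/(p + (3 - 1*(-6)²)) = (2*y)/(p + (3 - 1*36)) = (2*y)/(p + (3 - 36)) = (2*y)/(p - 33) = (2*y)/(-33 + p) = 2*y/(-33 + p))
-36*C(-43, -19) = -72*(-19)/(-33 - 43) = -72*(-19)/(-76) = -72*(-19)*(-1)/76 = -36*½ = -18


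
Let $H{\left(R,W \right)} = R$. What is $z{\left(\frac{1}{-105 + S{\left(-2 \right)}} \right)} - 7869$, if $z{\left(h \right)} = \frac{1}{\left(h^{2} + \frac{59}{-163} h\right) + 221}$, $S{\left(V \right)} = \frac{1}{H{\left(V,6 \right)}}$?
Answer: $- \frac{12620338482254}{1603805533} \approx -7869.0$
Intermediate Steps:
$S{\left(V \right)} = \frac{1}{V}$
$z{\left(h \right)} = \frac{1}{221 + h^{2} - \frac{59 h}{163}}$ ($z{\left(h \right)} = \frac{1}{\left(h^{2} + 59 \left(- \frac{1}{163}\right) h\right) + 221} = \frac{1}{\left(h^{2} - \frac{59 h}{163}\right) + 221} = \frac{1}{221 + h^{2} - \frac{59 h}{163}}$)
$z{\left(\frac{1}{-105 + S{\left(-2 \right)}} \right)} - 7869 = \frac{163}{36023 - \frac{59}{-105 + \frac{1}{-2}} + 163 \left(\frac{1}{-105 + \frac{1}{-2}}\right)^{2}} - 7869 = \frac{163}{36023 - \frac{59}{-105 - \frac{1}{2}} + 163 \left(\frac{1}{-105 - \frac{1}{2}}\right)^{2}} - 7869 = \frac{163}{36023 - \frac{59}{- \frac{211}{2}} + 163 \left(\frac{1}{- \frac{211}{2}}\right)^{2}} - 7869 = \frac{163}{36023 - - \frac{118}{211} + 163 \left(- \frac{2}{211}\right)^{2}} - 7869 = \frac{163}{36023 + \frac{118}{211} + 163 \cdot \frac{4}{44521}} - 7869 = \frac{163}{36023 + \frac{118}{211} + \frac{652}{44521}} - 7869 = \frac{163}{\frac{1603805533}{44521}} - 7869 = 163 \cdot \frac{44521}{1603805533} - 7869 = \frac{7256923}{1603805533} - 7869 = - \frac{12620338482254}{1603805533}$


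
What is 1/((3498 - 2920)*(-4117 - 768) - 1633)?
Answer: -1/2825163 ≈ -3.5396e-7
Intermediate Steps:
1/((3498 - 2920)*(-4117 - 768) - 1633) = 1/(578*(-4885) - 1633) = 1/(-2823530 - 1633) = 1/(-2825163) = -1/2825163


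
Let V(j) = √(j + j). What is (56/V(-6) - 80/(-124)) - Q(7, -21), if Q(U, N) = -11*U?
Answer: 2407/31 - 28*I*√3/3 ≈ 77.645 - 16.166*I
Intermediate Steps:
V(j) = √2*√j (V(j) = √(2*j) = √2*√j)
(56/V(-6) - 80/(-124)) - Q(7, -21) = (56/((√2*√(-6))) - 80/(-124)) - (-11)*7 = (56/((√2*(I*√6))) - 80*(-1/124)) - 1*(-77) = (56/((2*I*√3)) + 20/31) + 77 = (56*(-I*√3/6) + 20/31) + 77 = (-28*I*√3/3 + 20/31) + 77 = (20/31 - 28*I*√3/3) + 77 = 2407/31 - 28*I*√3/3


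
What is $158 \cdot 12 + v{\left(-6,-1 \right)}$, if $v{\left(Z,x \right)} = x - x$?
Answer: $1896$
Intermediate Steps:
$v{\left(Z,x \right)} = 0$
$158 \cdot 12 + v{\left(-6,-1 \right)} = 158 \cdot 12 + 0 = 1896 + 0 = 1896$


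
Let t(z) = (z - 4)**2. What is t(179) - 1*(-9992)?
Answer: 40617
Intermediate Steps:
t(z) = (-4 + z)**2
t(179) - 1*(-9992) = (-4 + 179)**2 - 1*(-9992) = 175**2 + 9992 = 30625 + 9992 = 40617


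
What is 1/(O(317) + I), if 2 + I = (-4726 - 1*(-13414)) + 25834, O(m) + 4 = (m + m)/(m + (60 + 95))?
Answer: 236/8146093 ≈ 2.8971e-5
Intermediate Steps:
O(m) = -4 + 2*m/(155 + m) (O(m) = -4 + (m + m)/(m + (60 + 95)) = -4 + (2*m)/(m + 155) = -4 + (2*m)/(155 + m) = -4 + 2*m/(155 + m))
I = 34520 (I = -2 + ((-4726 - 1*(-13414)) + 25834) = -2 + ((-4726 + 13414) + 25834) = -2 + (8688 + 25834) = -2 + 34522 = 34520)
1/(O(317) + I) = 1/(2*(-310 - 1*317)/(155 + 317) + 34520) = 1/(2*(-310 - 317)/472 + 34520) = 1/(2*(1/472)*(-627) + 34520) = 1/(-627/236 + 34520) = 1/(8146093/236) = 236/8146093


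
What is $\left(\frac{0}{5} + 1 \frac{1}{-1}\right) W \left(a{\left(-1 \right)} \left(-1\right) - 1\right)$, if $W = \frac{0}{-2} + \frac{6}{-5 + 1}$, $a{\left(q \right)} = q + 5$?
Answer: $- \frac{15}{2} \approx -7.5$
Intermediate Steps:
$a{\left(q \right)} = 5 + q$
$W = - \frac{3}{2}$ ($W = 0 \left(- \frac{1}{2}\right) + \frac{6}{-4} = 0 + 6 \left(- \frac{1}{4}\right) = 0 - \frac{3}{2} = - \frac{3}{2} \approx -1.5$)
$\left(\frac{0}{5} + 1 \frac{1}{-1}\right) W \left(a{\left(-1 \right)} \left(-1\right) - 1\right) = \left(\frac{0}{5} + 1 \frac{1}{-1}\right) \left(- \frac{3}{2}\right) \left(\left(5 - 1\right) \left(-1\right) - 1\right) = \left(0 \cdot \frac{1}{5} + 1 \left(-1\right)\right) \left(- \frac{3}{2}\right) \left(4 \left(-1\right) - 1\right) = \left(0 - 1\right) \left(- \frac{3}{2}\right) \left(-4 - 1\right) = \left(-1\right) \left(- \frac{3}{2}\right) \left(-5\right) = \frac{3}{2} \left(-5\right) = - \frac{15}{2}$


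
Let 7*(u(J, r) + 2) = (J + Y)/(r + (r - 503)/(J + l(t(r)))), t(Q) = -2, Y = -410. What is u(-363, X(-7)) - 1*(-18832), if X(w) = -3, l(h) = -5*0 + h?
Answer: 77918235/4123 ≈ 18898.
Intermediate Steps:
l(h) = h (l(h) = 0 + h = h)
u(J, r) = -2 + (-410 + J)/(7*(r + (-503 + r)/(-2 + J))) (u(J, r) = -2 + ((J - 410)/(r + (r - 503)/(J - 2)))/7 = -2 + ((-410 + J)/(r + (-503 + r)/(-2 + J)))/7 = -2 + (-410 + J)/(7*(r + (-503 + r)/(-2 + J))))
u(-363, X(-7)) - 1*(-18832) = (7862 + (-363)**2 - 412*(-363) + 14*(-3) - 14*(-363)*(-3))/(7*(-503 - 1*(-3) - 363*(-3))) - 1*(-18832) = (7862 + 131769 + 149556 - 42 - 15246)/(7*(-503 + 3 + 1089)) + 18832 = (1/7)*273899/589 + 18832 = (1/7)*(1/589)*273899 + 18832 = 273899/4123 + 18832 = 77918235/4123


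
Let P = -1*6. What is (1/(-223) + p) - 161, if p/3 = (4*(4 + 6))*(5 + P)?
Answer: -62664/223 ≈ -281.00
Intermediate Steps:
P = -6
p = -120 (p = 3*((4*(4 + 6))*(5 - 6)) = 3*((4*10)*(-1)) = 3*(40*(-1)) = 3*(-40) = -120)
(1/(-223) + p) - 161 = (1/(-223) - 120) - 161 = (-1/223 - 120) - 161 = -26761/223 - 161 = -62664/223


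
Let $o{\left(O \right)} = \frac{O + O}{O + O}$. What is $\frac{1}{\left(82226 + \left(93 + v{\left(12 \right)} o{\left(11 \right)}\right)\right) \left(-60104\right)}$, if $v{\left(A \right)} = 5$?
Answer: $- \frac{1}{4948001696} \approx -2.021 \cdot 10^{-10}$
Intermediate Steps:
$o{\left(O \right)} = 1$ ($o{\left(O \right)} = \frac{2 O}{2 O} = 2 O \frac{1}{2 O} = 1$)
$\frac{1}{\left(82226 + \left(93 + v{\left(12 \right)} o{\left(11 \right)}\right)\right) \left(-60104\right)} = \frac{1}{\left(82226 + \left(93 + 5 \cdot 1\right)\right) \left(-60104\right)} = \frac{1}{82226 + \left(93 + 5\right)} \left(- \frac{1}{60104}\right) = \frac{1}{82226 + 98} \left(- \frac{1}{60104}\right) = \frac{1}{82324} \left(- \frac{1}{60104}\right) = - \frac{1}{4948001696}$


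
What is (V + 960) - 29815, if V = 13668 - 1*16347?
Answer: -31534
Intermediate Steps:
V = -2679 (V = 13668 - 16347 = -2679)
(V + 960) - 29815 = (-2679 + 960) - 29815 = -1719 - 29815 = -31534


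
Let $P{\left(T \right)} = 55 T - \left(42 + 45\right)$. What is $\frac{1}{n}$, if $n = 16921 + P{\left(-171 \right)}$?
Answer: $\frac{1}{7429} \approx 0.00013461$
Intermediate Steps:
$P{\left(T \right)} = -87 + 55 T$ ($P{\left(T \right)} = 55 T - 87 = -87 + 55 T$)
$n = 7429$ ($n = 16921 + \left(-87 + 55 \left(-171\right)\right) = 16921 - 9492 = 7429$)
$\frac{1}{n} = \frac{1}{7429}$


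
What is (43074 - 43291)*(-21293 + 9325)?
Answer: 2597056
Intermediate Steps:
(43074 - 43291)*(-21293 + 9325) = -217*(-11968) = 2597056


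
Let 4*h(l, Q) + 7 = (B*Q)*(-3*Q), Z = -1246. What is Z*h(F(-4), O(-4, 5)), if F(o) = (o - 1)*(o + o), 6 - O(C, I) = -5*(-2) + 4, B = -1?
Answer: -115255/2 ≈ -57628.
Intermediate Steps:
O(C, I) = -8 (O(C, I) = 6 - (-5*(-2) + 4) = 6 - (10 + 4) = 6 - 1*14 = 6 - 14 = -8)
F(o) = 2*o*(-1 + o) (F(o) = (-1 + o)*(2*o) = 2*o*(-1 + o))
h(l, Q) = -7/4 + 3*Q²/4 (h(l, Q) = -7/4 + ((-Q)*(-3*Q))/4 = -7/4 + (3*Q²)/4 = -7/4 + 3*Q²/4)
Z*h(F(-4), O(-4, 5)) = -1246*(-7/4 + (¾)*(-8)²) = -1246*(-7/4 + (¾)*64) = -1246*(-7/4 + 48) = -1246*185/4 = -115255/2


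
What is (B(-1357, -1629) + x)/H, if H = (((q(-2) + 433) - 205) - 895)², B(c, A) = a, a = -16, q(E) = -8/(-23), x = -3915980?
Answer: -690520628/78366963 ≈ -8.8114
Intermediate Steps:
q(E) = 8/23 (q(E) = -8*(-1/23) = 8/23)
B(c, A) = -16
H = 235100889/529 (H = (((8/23 + 433) - 205) - 895)² = ((9967/23 - 205) - 895)² = (5252/23 - 895)² = (-15333/23)² = 235100889/529 ≈ 4.4443e+5)
(B(-1357, -1629) + x)/H = (-16 - 3915980)/(235100889/529) = -3915996*529/235100889 = -690520628/78366963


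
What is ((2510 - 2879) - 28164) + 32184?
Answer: 3651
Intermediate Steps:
((2510 - 2879) - 28164) + 32184 = (-369 - 28164) + 32184 = -28533 + 32184 = 3651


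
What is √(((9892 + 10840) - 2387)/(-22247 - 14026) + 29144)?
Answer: √4260553900999/12091 ≈ 170.71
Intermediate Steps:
√(((9892 + 10840) - 2387)/(-22247 - 14026) + 29144) = √((20732 - 2387)/(-36273) + 29144) = √(18345*(-1/36273) + 29144) = √(-6115/12091 + 29144) = √(352373989/12091) = √4260553900999/12091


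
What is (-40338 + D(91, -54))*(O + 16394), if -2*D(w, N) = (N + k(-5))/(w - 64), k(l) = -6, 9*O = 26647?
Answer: -63237633176/81 ≈ -7.8071e+8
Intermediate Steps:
O = 26647/9 (O = (1/9)*26647 = 26647/9 ≈ 2960.8)
D(w, N) = -(-6 + N)/(2*(-64 + w)) (D(w, N) = -(N - 6)/(2*(w - 64)) = -(-6 + N)/(2*(-64 + w)))
(-40338 + D(91, -54))*(O + 16394) = (-40338 + (6 - 1*(-54))/(2*(-64 + 91)))*(26647/9 + 16394) = (-40338 + (1/2)*(6 + 54)/27)*(174193/9) = (-40338 + (1/2)*(1/27)*60)*(174193/9) = (-40338 + 10/9)*(174193/9) = -363032/9*174193/9 = -63237633176/81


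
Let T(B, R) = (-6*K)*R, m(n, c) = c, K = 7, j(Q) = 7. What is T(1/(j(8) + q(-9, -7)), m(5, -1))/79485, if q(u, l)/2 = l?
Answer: 2/3785 ≈ 0.00052840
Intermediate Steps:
q(u, l) = 2*l
T(B, R) = -42*R (T(B, R) = (-6*7)*R = -42*R)
T(1/(j(8) + q(-9, -7)), m(5, -1))/79485 = -42*(-1)/79485 = 42*(1/79485) = 2/3785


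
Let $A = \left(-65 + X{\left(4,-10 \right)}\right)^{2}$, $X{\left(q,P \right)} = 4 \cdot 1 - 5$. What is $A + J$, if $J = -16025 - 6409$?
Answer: $-18078$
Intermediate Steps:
$X{\left(q,P \right)} = -1$ ($X{\left(q,P \right)} = 4 - 5 = -1$)
$J = -22434$
$A = 4356$ ($A = \left(-65 - 1\right)^{2} = \left(-66\right)^{2} = 4356$)
$A + J = 4356 - 22434 = -18078$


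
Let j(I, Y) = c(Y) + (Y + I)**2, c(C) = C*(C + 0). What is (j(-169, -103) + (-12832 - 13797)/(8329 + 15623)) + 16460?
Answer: 2420394827/23952 ≈ 1.0105e+5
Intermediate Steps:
c(C) = C**2 (c(C) = C*C = C**2)
j(I, Y) = Y**2 + (I + Y)**2 (j(I, Y) = Y**2 + (Y + I)**2 = Y**2 + (I + Y)**2)
(j(-169, -103) + (-12832 - 13797)/(8329 + 15623)) + 16460 = (((-103)**2 + (-169 - 103)**2) + (-12832 - 13797)/(8329 + 15623)) + 16460 = ((10609 + (-272)**2) - 26629/23952) + 16460 = ((10609 + 73984) - 26629*1/23952) + 16460 = (84593 - 26629/23952) + 16460 = 2026144907/23952 + 16460 = 2420394827/23952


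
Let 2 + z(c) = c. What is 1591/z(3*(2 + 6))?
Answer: 1591/22 ≈ 72.318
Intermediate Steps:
z(c) = -2 + c
1591/z(3*(2 + 6)) = 1591/(-2 + 3*(2 + 6)) = 1591/(-2 + 3*8) = 1591/(-2 + 24) = 1591/22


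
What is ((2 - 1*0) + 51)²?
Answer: 2809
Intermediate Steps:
((2 - 1*0) + 51)² = ((2 + 0) + 51)² = (2 + 51)² = 53² = 2809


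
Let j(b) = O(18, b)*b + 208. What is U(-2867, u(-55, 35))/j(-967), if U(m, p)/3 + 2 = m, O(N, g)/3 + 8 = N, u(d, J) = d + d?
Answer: 8607/28802 ≈ 0.29883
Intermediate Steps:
u(d, J) = 2*d
O(N, g) = -24 + 3*N
U(m, p) = -6 + 3*m
j(b) = 208 + 30*b (j(b) = (-24 + 3*18)*b + 208 = (-24 + 54)*b + 208 = 30*b + 208 = 208 + 30*b)
U(-2867, u(-55, 35))/j(-967) = (-6 + 3*(-2867))/(208 + 30*(-967)) = (-6 - 8601)/(208 - 29010) = -8607/(-28802) = -8607*(-1/28802) = 8607/28802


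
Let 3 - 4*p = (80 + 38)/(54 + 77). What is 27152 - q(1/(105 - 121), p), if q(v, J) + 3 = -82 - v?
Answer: 435791/16 ≈ 27237.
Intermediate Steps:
p = 275/524 (p = 3/4 - (80 + 38)/(4*(54 + 77)) = 3/4 - 59/(2*131) = 3/4 - 1/4*118/131 = 3/4 - 59/262 = 275/524 ≈ 0.52481)
q(v, J) = -85 - v (q(v, J) = -3 + (-82 - v) = -85 - v)
27152 - q(1/(105 - 121), p) = 27152 - (-85 - 1/(105 - 121)) = 27152 - (-85 - 1/(-16)) = 27152 - (-85 - 1*(-1/16)) = 27152 - (-85 + 1/16) = 27152 - 1*(-1359/16) = 27152 + 1359/16 = 435791/16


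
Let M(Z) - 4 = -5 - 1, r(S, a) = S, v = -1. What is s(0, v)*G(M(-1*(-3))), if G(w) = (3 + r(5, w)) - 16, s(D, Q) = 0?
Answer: 0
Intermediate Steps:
M(Z) = -2 (M(Z) = 4 + (-5 - 1) = 4 - 6 = -2)
G(w) = -8 (G(w) = (3 + 5) - 16 = 8 - 16 = -8)
s(0, v)*G(M(-1*(-3))) = 0*(-8) = 0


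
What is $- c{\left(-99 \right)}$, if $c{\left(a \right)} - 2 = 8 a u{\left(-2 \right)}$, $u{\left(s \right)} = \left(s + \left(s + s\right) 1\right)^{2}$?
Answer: $28510$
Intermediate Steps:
$u{\left(s \right)} = 9 s^{2}$ ($u{\left(s \right)} = \left(s + 2 s 1\right)^{2} = \left(s + 2 s\right)^{2} = \left(3 s\right)^{2} = 9 s^{2}$)
$c{\left(a \right)} = 2 + 288 a$ ($c{\left(a \right)} = 2 + 8 a 9 \left(-2\right)^{2} = 2 + 8 a 9 \cdot 4 = 2 + 8 a 36 = 2 + 288 a$)
$- c{\left(-99 \right)} = - (2 + 288 \left(-99\right)) = - (2 - 28512) = \left(-1\right) \left(-28510\right) = 28510$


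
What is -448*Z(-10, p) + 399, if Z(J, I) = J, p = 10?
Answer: 4879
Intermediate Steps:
-448*Z(-10, p) + 399 = -448*(-10) + 399 = 4480 + 399 = 4879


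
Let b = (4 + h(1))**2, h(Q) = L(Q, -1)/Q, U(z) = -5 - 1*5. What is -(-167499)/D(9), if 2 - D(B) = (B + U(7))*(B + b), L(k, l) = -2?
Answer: 55833/5 ≈ 11167.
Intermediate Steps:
U(z) = -10 (U(z) = -5 - 5 = -10)
h(Q) = -2/Q
b = 4 (b = (4 - 2/1)**2 = (4 - 2*1)**2 = (4 - 2)**2 = 2**2 = 4)
D(B) = 2 - (-10 + B)*(4 + B) (D(B) = 2 - (B - 10)*(B + 4) = 2 - (-10 + B)*(4 + B))
-(-167499)/D(9) = -(-167499)/(42 - 1*9**2 + 6*9) = -(-167499)/(42 - 1*81 + 54) = -(-167499)/(42 - 81 + 54) = -(-167499)/15 = -37*(-1509/5) = 55833/5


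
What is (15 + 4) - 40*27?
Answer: -1061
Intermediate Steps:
(15 + 4) - 40*27 = 19 - 1080 = -1061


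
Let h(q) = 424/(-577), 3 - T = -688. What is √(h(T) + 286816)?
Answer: 2*√23872279854/577 ≈ 535.55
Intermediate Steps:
T = 691 (T = 3 - 1*(-688) = 3 + 688 = 691)
h(q) = -424/577 (h(q) = 424*(-1/577) = -424/577)
√(h(T) + 286816) = √(-424/577 + 286816) = √(165492408/577) = 2*√23872279854/577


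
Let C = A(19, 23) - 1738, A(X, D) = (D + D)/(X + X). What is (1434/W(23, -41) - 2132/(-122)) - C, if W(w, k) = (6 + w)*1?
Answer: 60624603/33611 ≈ 1803.7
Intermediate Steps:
W(w, k) = 6 + w
A(X, D) = D/X (A(X, D) = (2*D)/((2*X)) = (2*D)*(1/(2*X)) = D/X)
C = -32999/19 (C = 23/19 - 1738 = -32999/19 ≈ -1736.8)
(1434/W(23, -41) - 2132/(-122)) - C = (1434/(6 + 23) - 2132/(-122)) - 1*(-32999/19) = (1434/29 - 2132*(-1/122)) + 32999/19 = (1434*(1/29) + 1066/61) + 32999/19 = (1434/29 + 1066/61) + 32999/19 = 118388/1769 + 32999/19 = 60624603/33611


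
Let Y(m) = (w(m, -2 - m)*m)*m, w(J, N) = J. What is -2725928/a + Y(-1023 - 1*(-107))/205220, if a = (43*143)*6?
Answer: -3614403989348/946423335 ≈ -3819.0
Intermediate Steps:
Y(m) = m³ (Y(m) = (m*m)*m = m²*m = m³)
a = 36894 (a = 6149*6 = 36894)
-2725928/a + Y(-1023 - 1*(-107))/205220 = -2725928/36894 + (-1023 - 1*(-107))³/205220 = -2725928*1/36894 + (-1023 + 107)³*(1/205220) = -1362964/18447 + (-916)³*(1/205220) = -1362964/18447 - 768575296*1/205220 = -1362964/18447 - 192143824/51305 = -3614403989348/946423335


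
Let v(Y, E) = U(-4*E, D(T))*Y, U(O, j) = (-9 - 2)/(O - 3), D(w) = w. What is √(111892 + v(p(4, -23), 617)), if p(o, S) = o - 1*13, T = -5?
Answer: √683194516543/2471 ≈ 334.50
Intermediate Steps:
U(O, j) = -11/(-3 + O)
p(o, S) = -13 + o (p(o, S) = o - 13 = -13 + o)
v(Y, E) = -11*Y/(-3 - 4*E) (v(Y, E) = (-11/(-3 - 4*E))*Y = -11*Y/(-3 - 4*E))
√(111892 + v(p(4, -23), 617)) = √(111892 + 11*(-13 + 4)/(3 + 4*617)) = √(111892 + 11*(-9)/(3 + 2468)) = √(111892 + 11*(-9)/2471) = √(111892 + 11*(-9)*(1/2471)) = √(111892 - 99/2471) = √(276485033/2471) = √683194516543/2471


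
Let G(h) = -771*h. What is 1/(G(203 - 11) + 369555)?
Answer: 1/221523 ≈ 4.5142e-6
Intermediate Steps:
1/(G(203 - 11) + 369555) = 1/(-771*(203 - 11) + 369555) = 1/(-771*192 + 369555) = 1/(-148032 + 369555) = 1/221523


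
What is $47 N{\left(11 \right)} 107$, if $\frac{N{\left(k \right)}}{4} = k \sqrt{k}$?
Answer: $221276 \sqrt{11} \approx 7.3389 \cdot 10^{5}$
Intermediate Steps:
$N{\left(k \right)} = 4 k^{\frac{3}{2}}$ ($N{\left(k \right)} = 4 k \sqrt{k} = 4 k^{\frac{3}{2}}$)
$47 N{\left(11 \right)} 107 = 47 \cdot 4 \cdot 11^{\frac{3}{2}} \cdot 107 = 47 \cdot 4 \cdot 11 \sqrt{11} \cdot 107 = 47 \cdot 44 \sqrt{11} \cdot 107 = 2068 \sqrt{11} \cdot 107 = 221276 \sqrt{11}$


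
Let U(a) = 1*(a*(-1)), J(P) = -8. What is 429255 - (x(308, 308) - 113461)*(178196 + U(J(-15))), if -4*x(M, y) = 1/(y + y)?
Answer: 12455294156735/616 ≈ 2.0220e+10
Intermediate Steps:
x(M, y) = -1/(8*y) (x(M, y) = -1/(4*(y + y)) = -1/(2*y)/4 = -1/(8*y))
U(a) = -a (U(a) = 1*(-a) = -a)
429255 - (x(308, 308) - 113461)*(178196 + U(J(-15))) = 429255 - (-1/8/308 - 113461)*(178196 - 1*(-8)) = 429255 - (-1/8*1/308 - 113461)*(178196 + 8) = 429255 - (-1/2464 - 113461)*178204 = 429255 - (-279567905)*178204/2464 = 429255 - 1*(-12455029735655/616) = 429255 + 12455029735655/616 = 12455294156735/616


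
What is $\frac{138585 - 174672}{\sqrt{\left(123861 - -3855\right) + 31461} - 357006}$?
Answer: $\frac{4294425174}{42484374953} + \frac{12029 \sqrt{159177}}{42484374953} \approx 0.1012$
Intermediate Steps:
$\frac{138585 - 174672}{\sqrt{\left(123861 - -3855\right) + 31461} - 357006} = - \frac{36087}{\sqrt{\left(123861 + 3855\right) + 31461} - 357006} = - \frac{36087}{\sqrt{127716 + 31461} - 357006} = - \frac{36087}{\sqrt{159177} - 357006} = - \frac{36087}{-357006 + \sqrt{159177}}$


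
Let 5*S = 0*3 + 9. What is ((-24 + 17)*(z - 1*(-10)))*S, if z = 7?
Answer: -1071/5 ≈ -214.20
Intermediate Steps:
S = 9/5 (S = (0*3 + 9)/5 = (0 + 9)/5 = (⅕)*9 = 9/5 ≈ 1.8000)
((-24 + 17)*(z - 1*(-10)))*S = ((-24 + 17)*(7 - 1*(-10)))*(9/5) = -7*(7 + 10)*(9/5) = -7*17*(9/5) = -119*9/5 = -1071/5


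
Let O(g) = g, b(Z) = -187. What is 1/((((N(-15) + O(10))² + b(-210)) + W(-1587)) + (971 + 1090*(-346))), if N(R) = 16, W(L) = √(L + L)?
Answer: -187840/70567732787 - 23*I*√6/141135465574 ≈ -2.6618e-6 - 3.9918e-10*I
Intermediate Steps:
W(L) = √2*√L (W(L) = √(2*L) = √2*√L)
1/((((N(-15) + O(10))² + b(-210)) + W(-1587)) + (971 + 1090*(-346))) = 1/((((16 + 10)² - 187) + √2*√(-1587)) + (971 + 1090*(-346))) = 1/(((26² - 187) + √2*(23*I*√3)) + (971 - 377140)) = 1/(((676 - 187) + 23*I*√6) - 376169) = 1/((489 + 23*I*√6) - 376169) = 1/(-375680 + 23*I*√6)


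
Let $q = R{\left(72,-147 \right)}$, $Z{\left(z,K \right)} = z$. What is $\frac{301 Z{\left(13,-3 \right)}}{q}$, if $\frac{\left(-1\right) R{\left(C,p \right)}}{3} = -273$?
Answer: $\frac{43}{9} \approx 4.7778$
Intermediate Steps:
$R{\left(C,p \right)} = 819$ ($R{\left(C,p \right)} = \left(-3\right) \left(-273\right) = 819$)
$q = 819$
$\frac{301 Z{\left(13,-3 \right)}}{q} = \frac{301 \cdot 13}{819} = 3913 \cdot \frac{1}{819} = \frac{43}{9}$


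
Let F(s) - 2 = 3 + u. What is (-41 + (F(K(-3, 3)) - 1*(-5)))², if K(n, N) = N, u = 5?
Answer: 676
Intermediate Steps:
F(s) = 10 (F(s) = 2 + (3 + 5) = 2 + 8 = 10)
(-41 + (F(K(-3, 3)) - 1*(-5)))² = (-41 + (10 - 1*(-5)))² = (-41 + (10 + 5))² = (-41 + 15)² = (-26)² = 676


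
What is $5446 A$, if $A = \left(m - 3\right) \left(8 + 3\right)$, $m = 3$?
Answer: $0$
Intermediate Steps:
$A = 0$ ($A = \left(3 - 3\right) \left(8 + 3\right) = 0 \cdot 11 = 0$)
$5446 A = 5446 \cdot 0 = 0$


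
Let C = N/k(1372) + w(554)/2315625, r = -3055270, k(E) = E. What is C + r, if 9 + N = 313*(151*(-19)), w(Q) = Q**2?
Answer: -4854393193339999/1588518750 ≈ -3.0559e+6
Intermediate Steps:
N = -898006 (N = -9 + 313*(151*(-19)) = -9 + 313*(-2869) = -9 - 897997 = -898006)
C = -1039512027499/1588518750 (C = -898006/1372 + 554**2/2315625 = -898006*1/1372 + 306916*(1/2315625) = -449003/686 + 306916/2315625 = -1039512027499/1588518750 ≈ -654.39)
C + r = -1039512027499/1588518750 - 3055270 = -4854393193339999/1588518750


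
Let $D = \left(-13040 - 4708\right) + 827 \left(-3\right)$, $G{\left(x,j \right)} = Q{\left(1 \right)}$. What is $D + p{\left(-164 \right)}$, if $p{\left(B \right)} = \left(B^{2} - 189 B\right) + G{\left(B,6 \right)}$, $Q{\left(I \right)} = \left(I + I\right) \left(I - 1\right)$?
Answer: $37663$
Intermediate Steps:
$Q{\left(I \right)} = 2 I \left(-1 + I\right)$
$G{\left(x,j \right)} = 0$ ($G{\left(x,j \right)} = 2 \cdot 1 \left(-1 + 1\right) = 2 \cdot 1 \cdot 0 = 0$)
$D = -20229$ ($D = -17748 - 2481 = -20229$)
$p{\left(B \right)} = B^{2} - 189 B$ ($p{\left(B \right)} = \left(B^{2} - 189 B\right) + 0 = B^{2} - 189 B$)
$D + p{\left(-164 \right)} = -20229 - 164 \left(-189 - 164\right) = -20229 - -57892 = -20229 + 57892 = 37663$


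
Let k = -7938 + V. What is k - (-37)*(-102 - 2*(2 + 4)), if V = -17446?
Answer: -29602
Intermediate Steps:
k = -25384 (k = -7938 - 17446 = -25384)
k - (-37)*(-102 - 2*(2 + 4)) = -25384 - (-37)*(-102 - 2*(2 + 4)) = -25384 - (-37)*(-102 - 2*6) = -25384 - (-37)*(-102 - 12) = -25384 - (-37)*(-114) = -25384 - 1*4218 = -25384 - 4218 = -29602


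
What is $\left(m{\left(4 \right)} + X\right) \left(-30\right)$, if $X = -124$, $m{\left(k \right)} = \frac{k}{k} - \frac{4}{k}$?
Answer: $3720$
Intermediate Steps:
$m{\left(k \right)} = 1 - \frac{4}{k}$
$\left(m{\left(4 \right)} + X\right) \left(-30\right) = \left(\frac{-4 + 4}{4} - 124\right) \left(-30\right) = \left(\frac{1}{4} \cdot 0 - 124\right) \left(-30\right) = \left(0 - 124\right) \left(-30\right) = \left(-124\right) \left(-30\right) = 3720$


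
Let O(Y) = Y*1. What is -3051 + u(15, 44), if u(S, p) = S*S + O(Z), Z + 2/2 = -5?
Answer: -2832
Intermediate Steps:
Z = -6 (Z = -1 - 5 = -6)
O(Y) = Y
u(S, p) = -6 + S**2 (u(S, p) = S*S - 6 = S**2 - 6 = -6 + S**2)
-3051 + u(15, 44) = -3051 + (-6 + 15**2) = -3051 + (-6 + 225) = -3051 + 219 = -2832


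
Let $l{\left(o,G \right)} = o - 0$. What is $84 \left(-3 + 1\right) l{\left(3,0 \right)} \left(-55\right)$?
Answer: $27720$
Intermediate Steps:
$l{\left(o,G \right)} = o$ ($l{\left(o,G \right)} = o + 0 = o$)
$84 \left(-3 + 1\right) l{\left(3,0 \right)} \left(-55\right) = 84 \left(-3 + 1\right) 3 \left(-55\right) = 84 \left(\left(-2\right) 3\right) \left(-55\right) = 84 \left(-6\right) \left(-55\right) = \left(-504\right) \left(-55\right) = 27720$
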